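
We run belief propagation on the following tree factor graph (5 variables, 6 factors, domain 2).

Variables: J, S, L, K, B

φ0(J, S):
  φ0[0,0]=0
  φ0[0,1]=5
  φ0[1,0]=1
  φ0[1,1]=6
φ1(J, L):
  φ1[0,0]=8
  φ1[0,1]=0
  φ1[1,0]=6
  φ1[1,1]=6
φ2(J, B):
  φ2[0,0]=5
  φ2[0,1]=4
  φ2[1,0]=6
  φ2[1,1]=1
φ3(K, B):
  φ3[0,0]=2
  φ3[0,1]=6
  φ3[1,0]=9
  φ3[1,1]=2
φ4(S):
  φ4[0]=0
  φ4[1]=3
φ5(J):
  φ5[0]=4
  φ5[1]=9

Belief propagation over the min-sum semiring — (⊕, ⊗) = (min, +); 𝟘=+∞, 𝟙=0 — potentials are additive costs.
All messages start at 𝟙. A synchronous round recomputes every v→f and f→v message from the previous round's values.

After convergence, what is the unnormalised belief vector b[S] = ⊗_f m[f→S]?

init: all messages = 𝟙 over 2 values
r1 m[φ0→J] = [0, 1]
r1 m[φ0→S] = [0, 5]
r1 m[φ1→J] = [0, 6]
r1 m[φ1→L] = [6, 0]
r1 m[φ2→J] = [4, 1]
r1 m[φ2→B] = [5, 1]
r1 m[φ3→K] = [2, 2]
r1 m[φ3→B] = [2, 2]
r1 m[φ4→S] = [0, 3]
r1 m[φ5→J] = [4, 9]
r1 m[J→φ0] = [0, 0]
r1 m[J→φ1] = [0, 0]
r1 m[J→φ2] = [0, 0]
r1 m[J→φ5] = [0, 0]
r1 m[S→φ0] = [0, 0]
r1 m[S→φ4] = [0, 0]
r1 m[L→φ1] = [0, 0]
r1 m[K→φ3] = [0, 0]
r1 m[B→φ2] = [0, 0]
r1 m[B→φ3] = [0, 0]
r2 m[φ0→J] = [0, 1]
r2 m[φ0→S] = [0, 5]
r2 m[φ1→J] = [0, 6]
r2 m[φ1→L] = [6, 0]
r2 m[φ2→J] = [4, 1]
r2 m[φ2→B] = [5, 1]
r2 m[φ3→K] = [2, 2]
r2 m[φ3→B] = [2, 2]
r2 m[φ4→S] = [0, 3]
r2 m[φ5→J] = [4, 9]
r2 m[J→φ0] = [8, 16]
r2 m[J→φ1] = [8, 11]
r2 m[J→φ2] = [4, 16]
r2 m[J→φ5] = [4, 8]
r2 m[S→φ0] = [0, 3]
r2 m[S→φ4] = [0, 5]
r2 m[L→φ1] = [0, 0]
r2 m[K→φ3] = [0, 0]
r2 m[B→φ2] = [2, 2]
r2 m[B→φ3] = [5, 1]
r3 m[φ0→J] = [0, 1]
r3 m[φ0→S] = [8, 13]
r3 m[φ1→J] = [0, 6]
r3 m[φ1→L] = [16, 8]
r3 m[φ2→J] = [6, 3]
r3 m[φ2→B] = [9, 8]
r3 m[φ3→K] = [7, 3]
r3 m[φ3→B] = [2, 2]
r3 m[φ4→S] = [0, 3]
r3 m[φ5→J] = [4, 9]
r3 m[J→φ0] = [8, 16]
r3 m[J→φ1] = [8, 11]
r3 m[J→φ2] = [4, 16]
r3 m[J→φ5] = [4, 8]
r3 m[S→φ0] = [0, 3]
r3 m[S→φ4] = [0, 5]
r3 m[L→φ1] = [0, 0]
r3 m[K→φ3] = [0, 0]
r3 m[B→φ2] = [2, 2]
r3 m[B→φ3] = [5, 1]
r4 m[φ0→J] = [0, 1]
r4 m[φ0→S] = [8, 13]
r4 m[φ1→J] = [0, 6]
r4 m[φ1→L] = [16, 8]
r4 m[φ2→J] = [6, 3]
r4 m[φ2→B] = [9, 8]
r4 m[φ3→K] = [7, 3]
r4 m[φ3→B] = [2, 2]
r4 m[φ4→S] = [0, 3]
r4 m[φ5→J] = [4, 9]
r4 m[J→φ0] = [10, 18]
r4 m[J→φ1] = [10, 13]
r4 m[J→φ2] = [4, 16]
r4 m[J→φ5] = [6, 10]
r4 m[S→φ0] = [0, 3]
r4 m[S→φ4] = [8, 13]
r4 m[L→φ1] = [0, 0]
r4 m[K→φ3] = [0, 0]
r4 m[B→φ2] = [2, 2]
r4 m[B→φ3] = [9, 8]
r5 m[φ0→J] = [0, 1]
r5 m[φ0→S] = [10, 15]
r5 m[φ1→J] = [0, 6]
r5 m[φ1→L] = [18, 10]
r5 m[φ2→J] = [6, 3]
r5 m[φ2→B] = [9, 8]
r5 m[φ3→K] = [11, 10]
r5 m[φ3→B] = [2, 2]
r5 m[φ4→S] = [0, 3]
r5 m[φ5→J] = [4, 9]
r5 m[J→φ0] = [10, 18]
r5 m[J→φ1] = [10, 13]
r5 m[J→φ2] = [4, 16]
r5 m[J→φ5] = [6, 10]
r5 m[S→φ0] = [0, 3]
r5 m[S→φ4] = [8, 13]
r5 m[L→φ1] = [0, 0]
r5 m[K→φ3] = [0, 0]
r5 m[B→φ2] = [2, 2]
r5 m[B→φ3] = [9, 8]
r6 m[φ0→J] = [0, 1]
r6 m[φ0→S] = [10, 15]
r6 m[φ1→J] = [0, 6]
r6 m[φ1→L] = [18, 10]
r6 m[φ2→J] = [6, 3]
r6 m[φ2→B] = [9, 8]
r6 m[φ3→K] = [11, 10]
r6 m[φ3→B] = [2, 2]
r6 m[φ4→S] = [0, 3]
r6 m[φ5→J] = [4, 9]
r6 m[J→φ0] = [10, 18]
r6 m[J→φ1] = [10, 13]
r6 m[J→φ2] = [4, 16]
r6 m[J→φ5] = [6, 10]
r6 m[S→φ0] = [0, 3]
r6 m[S→φ4] = [10, 15]
r6 m[L→φ1] = [0, 0]
r6 m[K→φ3] = [0, 0]
r6 m[B→φ2] = [2, 2]
r6 m[B→φ3] = [9, 8]
r7 m[φ0→J] = [0, 1]
r7 m[φ0→S] = [10, 15]
r7 m[φ1→J] = [0, 6]
r7 m[φ1→L] = [18, 10]
r7 m[φ2→J] = [6, 3]
r7 m[φ2→B] = [9, 8]
r7 m[φ3→K] = [11, 10]
r7 m[φ3→B] = [2, 2]
r7 m[φ4→S] = [0, 3]
r7 m[φ5→J] = [4, 9]
r7 m[J→φ0] = [10, 18]
r7 m[J→φ1] = [10, 13]
r7 m[J→φ2] = [4, 16]
r7 m[J→φ5] = [6, 10]
r7 m[S→φ0] = [0, 3]
r7 m[S→φ4] = [10, 15]
r7 m[L→φ1] = [0, 0]
r7 m[K→φ3] = [0, 0]
r7 m[B→φ2] = [2, 2]
r7 m[B→φ3] = [9, 8]
fixed point reached at round 7
b[S] = ⊗ incoming = [10, 18]

b[S] = [10, 18]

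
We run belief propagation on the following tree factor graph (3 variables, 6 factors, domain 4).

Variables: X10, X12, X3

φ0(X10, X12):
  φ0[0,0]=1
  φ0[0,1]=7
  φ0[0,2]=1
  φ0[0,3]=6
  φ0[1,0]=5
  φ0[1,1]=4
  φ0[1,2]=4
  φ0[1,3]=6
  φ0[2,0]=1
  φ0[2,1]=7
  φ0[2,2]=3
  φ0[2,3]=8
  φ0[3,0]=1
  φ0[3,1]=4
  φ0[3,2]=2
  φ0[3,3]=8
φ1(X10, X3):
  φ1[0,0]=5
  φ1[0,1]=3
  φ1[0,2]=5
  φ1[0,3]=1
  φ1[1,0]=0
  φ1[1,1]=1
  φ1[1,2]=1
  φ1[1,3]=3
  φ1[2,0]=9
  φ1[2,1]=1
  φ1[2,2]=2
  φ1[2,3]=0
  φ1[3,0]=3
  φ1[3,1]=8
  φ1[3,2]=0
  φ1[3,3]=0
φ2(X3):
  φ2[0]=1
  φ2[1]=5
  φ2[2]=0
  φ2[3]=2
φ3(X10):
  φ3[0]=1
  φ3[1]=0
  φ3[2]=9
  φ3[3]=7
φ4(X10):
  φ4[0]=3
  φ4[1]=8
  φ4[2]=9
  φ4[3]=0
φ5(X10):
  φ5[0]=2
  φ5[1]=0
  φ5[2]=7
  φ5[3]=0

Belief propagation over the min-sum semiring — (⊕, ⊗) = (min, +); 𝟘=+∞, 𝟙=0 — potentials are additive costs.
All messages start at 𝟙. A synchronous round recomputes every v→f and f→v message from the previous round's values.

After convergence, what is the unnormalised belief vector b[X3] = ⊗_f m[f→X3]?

init: all messages = 𝟙 over 4 values
r1 m[φ0→X10] = [1, 4, 1, 1]
r1 m[φ0→X12] = [1, 4, 1, 6]
r1 m[φ1→X10] = [1, 0, 0, 0]
r1 m[φ1→X3] = [0, 1, 0, 0]
r1 m[φ2→X3] = [1, 5, 0, 2]
r1 m[φ3→X10] = [1, 0, 9, 7]
r1 m[φ4→X10] = [3, 8, 9, 0]
r1 m[φ5→X10] = [2, 0, 7, 0]
r1 m[X10→φ0] = [0, 0, 0, 0]
r1 m[X10→φ1] = [0, 0, 0, 0]
r1 m[X10→φ3] = [0, 0, 0, 0]
r1 m[X10→φ4] = [0, 0, 0, 0]
r1 m[X10→φ5] = [0, 0, 0, 0]
r1 m[X12→φ0] = [0, 0, 0, 0]
r1 m[X3→φ1] = [0, 0, 0, 0]
r1 m[X3→φ2] = [0, 0, 0, 0]
r2 m[φ0→X10] = [1, 4, 1, 1]
r2 m[φ0→X12] = [1, 4, 1, 6]
r2 m[φ1→X10] = [1, 0, 0, 0]
r2 m[φ1→X3] = [0, 1, 0, 0]
r2 m[φ2→X3] = [1, 5, 0, 2]
r2 m[φ3→X10] = [1, 0, 9, 7]
r2 m[φ4→X10] = [3, 8, 9, 0]
r2 m[φ5→X10] = [2, 0, 7, 0]
r2 m[X10→φ0] = [7, 8, 25, 7]
r2 m[X10→φ1] = [7, 12, 26, 8]
r2 m[X10→φ3] = [7, 12, 17, 1]
r2 m[X10→φ4] = [5, 4, 17, 8]
r2 m[X10→φ5] = [6, 12, 19, 8]
r2 m[X12→φ0] = [0, 0, 0, 0]
r2 m[X3→φ1] = [1, 5, 0, 2]
r2 m[X3→φ2] = [0, 1, 0, 0]
r3 m[φ0→X10] = [1, 4, 1, 1]
r3 m[φ0→X12] = [8, 11, 8, 13]
r3 m[φ1→X10] = [3, 1, 2, 0]
r3 m[φ1→X3] = [11, 10, 8, 8]
r3 m[φ2→X3] = [1, 5, 0, 2]
r3 m[φ3→X10] = [1, 0, 9, 7]
r3 m[φ4→X10] = [3, 8, 9, 0]
r3 m[φ5→X10] = [2, 0, 7, 0]
r3 m[X10→φ0] = [7, 8, 25, 7]
r3 m[X10→φ1] = [7, 12, 26, 8]
r3 m[X10→φ3] = [7, 12, 17, 1]
r3 m[X10→φ4] = [5, 4, 17, 8]
r3 m[X10→φ5] = [6, 12, 19, 8]
r3 m[X12→φ0] = [0, 0, 0, 0]
r3 m[X3→φ1] = [1, 5, 0, 2]
r3 m[X3→φ2] = [0, 1, 0, 0]
r4 m[φ0→X10] = [1, 4, 1, 1]
r4 m[φ0→X12] = [8, 11, 8, 13]
r4 m[φ1→X10] = [3, 1, 2, 0]
r4 m[φ1→X3] = [11, 10, 8, 8]
r4 m[φ2→X3] = [1, 5, 0, 2]
r4 m[φ3→X10] = [1, 0, 9, 7]
r4 m[φ4→X10] = [3, 8, 9, 0]
r4 m[φ5→X10] = [2, 0, 7, 0]
r4 m[X10→φ0] = [9, 9, 27, 7]
r4 m[X10→φ1] = [7, 12, 26, 8]
r4 m[X10→φ3] = [9, 13, 19, 1]
r4 m[X10→φ4] = [7, 5, 19, 8]
r4 m[X10→φ5] = [8, 13, 21, 8]
r4 m[X12→φ0] = [0, 0, 0, 0]
r4 m[X3→φ1] = [1, 5, 0, 2]
r4 m[X3→φ2] = [11, 10, 8, 8]
r5 m[φ0→X10] = [1, 4, 1, 1]
r5 m[φ0→X12] = [8, 11, 9, 15]
r5 m[φ1→X10] = [3, 1, 2, 0]
r5 m[φ1→X3] = [11, 10, 8, 8]
r5 m[φ2→X3] = [1, 5, 0, 2]
r5 m[φ3→X10] = [1, 0, 9, 7]
r5 m[φ4→X10] = [3, 8, 9, 0]
r5 m[φ5→X10] = [2, 0, 7, 0]
r5 m[X10→φ0] = [9, 9, 27, 7]
r5 m[X10→φ1] = [7, 12, 26, 8]
r5 m[X10→φ3] = [9, 13, 19, 1]
r5 m[X10→φ4] = [7, 5, 19, 8]
r5 m[X10→φ5] = [8, 13, 21, 8]
r5 m[X12→φ0] = [0, 0, 0, 0]
r5 m[X3→φ1] = [1, 5, 0, 2]
r5 m[X3→φ2] = [11, 10, 8, 8]
r6 m[φ0→X10] = [1, 4, 1, 1]
r6 m[φ0→X12] = [8, 11, 9, 15]
r6 m[φ1→X10] = [3, 1, 2, 0]
r6 m[φ1→X3] = [11, 10, 8, 8]
r6 m[φ2→X3] = [1, 5, 0, 2]
r6 m[φ3→X10] = [1, 0, 9, 7]
r6 m[φ4→X10] = [3, 8, 9, 0]
r6 m[φ5→X10] = [2, 0, 7, 0]
r6 m[X10→φ0] = [9, 9, 27, 7]
r6 m[X10→φ1] = [7, 12, 26, 8]
r6 m[X10→φ3] = [9, 13, 19, 1]
r6 m[X10→φ4] = [7, 5, 19, 8]
r6 m[X10→φ5] = [8, 13, 21, 8]
r6 m[X12→φ0] = [0, 0, 0, 0]
r6 m[X3→φ1] = [1, 5, 0, 2]
r6 m[X3→φ2] = [11, 10, 8, 8]
fixed point reached at round 6
b[X3] = ⊗ incoming = [12, 15, 8, 10]

b[X3] = [12, 15, 8, 10]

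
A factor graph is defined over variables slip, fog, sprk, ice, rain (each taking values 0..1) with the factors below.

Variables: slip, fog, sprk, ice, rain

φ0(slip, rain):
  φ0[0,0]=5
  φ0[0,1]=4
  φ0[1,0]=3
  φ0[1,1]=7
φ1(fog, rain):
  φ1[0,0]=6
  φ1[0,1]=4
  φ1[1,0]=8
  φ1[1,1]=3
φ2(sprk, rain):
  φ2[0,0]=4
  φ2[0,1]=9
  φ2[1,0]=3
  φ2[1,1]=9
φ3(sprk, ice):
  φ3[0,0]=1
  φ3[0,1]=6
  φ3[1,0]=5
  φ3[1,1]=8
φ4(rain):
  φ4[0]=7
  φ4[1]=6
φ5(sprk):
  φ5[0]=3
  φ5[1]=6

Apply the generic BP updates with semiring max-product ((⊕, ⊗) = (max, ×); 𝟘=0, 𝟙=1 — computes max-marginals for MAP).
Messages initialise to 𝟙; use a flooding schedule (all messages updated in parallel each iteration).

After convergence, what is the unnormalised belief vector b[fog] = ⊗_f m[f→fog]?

init: all messages = 𝟙 over 2 values
r1 m[φ0→slip] = [5, 7]
r1 m[φ0→rain] = [5, 7]
r1 m[φ1→fog] = [6, 8]
r1 m[φ1→rain] = [8, 4]
r1 m[φ2→sprk] = [9, 9]
r1 m[φ2→rain] = [4, 9]
r1 m[φ3→sprk] = [6, 8]
r1 m[φ3→ice] = [5, 8]
r1 m[φ4→rain] = [7, 6]
r1 m[φ5→sprk] = [3, 6]
r1 m[slip→φ0] = [1, 1]
r1 m[fog→φ1] = [1, 1]
r1 m[sprk→φ2] = [1, 1]
r1 m[sprk→φ3] = [1, 1]
r1 m[sprk→φ5] = [1, 1]
r1 m[ice→φ3] = [1, 1]
r1 m[rain→φ0] = [1, 1]
r1 m[rain→φ1] = [1, 1]
r1 m[rain→φ2] = [1, 1]
r1 m[rain→φ4] = [1, 1]
r2 m[φ0→slip] = [5, 7]
r2 m[φ0→rain] = [5, 7]
r2 m[φ1→fog] = [6, 8]
r2 m[φ1→rain] = [8, 4]
r2 m[φ2→sprk] = [9, 9]
r2 m[φ2→rain] = [4, 9]
r2 m[φ3→sprk] = [6, 8]
r2 m[φ3→ice] = [5, 8]
r2 m[φ4→rain] = [7, 6]
r2 m[φ5→sprk] = [3, 6]
r2 m[slip→φ0] = [1, 1]
r2 m[fog→φ1] = [1, 1]
r2 m[sprk→φ2] = [18, 48]
r2 m[sprk→φ3] = [27, 54]
r2 m[sprk→φ5] = [54, 72]
r2 m[ice→φ3] = [1, 1]
r2 m[rain→φ0] = [224, 216]
r2 m[rain→φ1] = [140, 378]
r2 m[rain→φ2] = [280, 168]
r2 m[rain→φ4] = [160, 252]
r3 m[φ0→slip] = [1120, 1512]
r3 m[φ0→rain] = [5, 7]
r3 m[φ1→fog] = [1512, 1134]
r3 m[φ1→rain] = [8, 4]
r3 m[φ2→sprk] = [1512, 1512]
r3 m[φ2→rain] = [144, 432]
r3 m[φ3→sprk] = [6, 8]
r3 m[φ3→ice] = [270, 432]
r3 m[φ4→rain] = [7, 6]
r3 m[φ5→sprk] = [3, 6]
r3 m[slip→φ0] = [1, 1]
r3 m[fog→φ1] = [1, 1]
r3 m[sprk→φ2] = [18, 48]
r3 m[sprk→φ3] = [27, 54]
r3 m[sprk→φ5] = [54, 72]
r3 m[ice→φ3] = [1, 1]
r3 m[rain→φ0] = [224, 216]
r3 m[rain→φ1] = [140, 378]
r3 m[rain→φ2] = [280, 168]
r3 m[rain→φ4] = [160, 252]
r4 m[φ0→slip] = [1120, 1512]
r4 m[φ0→rain] = [5, 7]
r4 m[φ1→fog] = [1512, 1134]
r4 m[φ1→rain] = [8, 4]
r4 m[φ2→sprk] = [1512, 1512]
r4 m[φ2→rain] = [144, 432]
r4 m[φ3→sprk] = [6, 8]
r4 m[φ3→ice] = [270, 432]
r4 m[φ4→rain] = [7, 6]
r4 m[φ5→sprk] = [3, 6]
r4 m[slip→φ0] = [1, 1]
r4 m[fog→φ1] = [1, 1]
r4 m[sprk→φ2] = [18, 48]
r4 m[sprk→φ3] = [4536, 9072]
r4 m[sprk→φ5] = [9072, 12096]
r4 m[ice→φ3] = [1, 1]
r4 m[rain→φ0] = [8064, 10368]
r4 m[rain→φ1] = [5040, 18144]
r4 m[rain→φ2] = [280, 168]
r4 m[rain→φ4] = [5760, 12096]
r5 m[φ0→slip] = [41472, 72576]
r5 m[φ0→rain] = [5, 7]
r5 m[φ1→fog] = [72576, 54432]
r5 m[φ1→rain] = [8, 4]
r5 m[φ2→sprk] = [1512, 1512]
r5 m[φ2→rain] = [144, 432]
r5 m[φ3→sprk] = [6, 8]
r5 m[φ3→ice] = [45360, 72576]
r5 m[φ4→rain] = [7, 6]
r5 m[φ5→sprk] = [3, 6]
r5 m[slip→φ0] = [1, 1]
r5 m[fog→φ1] = [1, 1]
r5 m[sprk→φ2] = [18, 48]
r5 m[sprk→φ3] = [4536, 9072]
r5 m[sprk→φ5] = [9072, 12096]
r5 m[ice→φ3] = [1, 1]
r5 m[rain→φ0] = [8064, 10368]
r5 m[rain→φ1] = [5040, 18144]
r5 m[rain→φ2] = [280, 168]
r5 m[rain→φ4] = [5760, 12096]
r6 m[φ0→slip] = [41472, 72576]
r6 m[φ0→rain] = [5, 7]
r6 m[φ1→fog] = [72576, 54432]
r6 m[φ1→rain] = [8, 4]
r6 m[φ2→sprk] = [1512, 1512]
r6 m[φ2→rain] = [144, 432]
r6 m[φ3→sprk] = [6, 8]
r6 m[φ3→ice] = [45360, 72576]
r6 m[φ4→rain] = [7, 6]
r6 m[φ5→sprk] = [3, 6]
r6 m[slip→φ0] = [1, 1]
r6 m[fog→φ1] = [1, 1]
r6 m[sprk→φ2] = [18, 48]
r6 m[sprk→φ3] = [4536, 9072]
r6 m[sprk→φ5] = [9072, 12096]
r6 m[ice→φ3] = [1, 1]
r6 m[rain→φ0] = [8064, 10368]
r6 m[rain→φ1] = [5040, 18144]
r6 m[rain→φ2] = [280, 168]
r6 m[rain→φ4] = [5760, 12096]
fixed point reached at round 6
b[fog] = ⊗ incoming = [72576, 54432]

b[fog] = [72576, 54432]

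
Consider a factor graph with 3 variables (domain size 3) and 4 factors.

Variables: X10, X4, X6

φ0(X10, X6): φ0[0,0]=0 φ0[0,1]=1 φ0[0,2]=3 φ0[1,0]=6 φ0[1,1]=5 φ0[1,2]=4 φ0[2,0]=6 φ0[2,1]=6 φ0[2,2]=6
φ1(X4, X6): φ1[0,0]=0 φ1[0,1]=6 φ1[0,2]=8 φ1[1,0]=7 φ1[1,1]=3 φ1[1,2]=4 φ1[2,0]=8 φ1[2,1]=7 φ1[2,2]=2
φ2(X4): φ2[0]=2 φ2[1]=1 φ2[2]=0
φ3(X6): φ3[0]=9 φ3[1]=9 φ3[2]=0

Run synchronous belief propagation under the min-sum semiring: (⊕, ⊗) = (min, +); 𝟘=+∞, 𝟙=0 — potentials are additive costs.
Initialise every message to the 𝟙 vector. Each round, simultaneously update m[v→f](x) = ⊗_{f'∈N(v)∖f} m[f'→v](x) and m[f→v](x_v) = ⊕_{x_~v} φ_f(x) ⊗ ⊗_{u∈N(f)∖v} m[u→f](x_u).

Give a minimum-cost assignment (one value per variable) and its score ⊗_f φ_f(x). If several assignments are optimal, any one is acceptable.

assignment: (X10=0, X4=2, X6=2); score = 5

init: all messages = 𝟙 over 3 values
r1 m[φ0→X10] = [0, 4, 6]
r1 m[φ0→X6] = [0, 1, 3]
r1 m[φ1→X4] = [0, 3, 2]
r1 m[φ1→X6] = [0, 3, 2]
r1 m[φ2→X4] = [2, 1, 0]
r1 m[φ3→X6] = [9, 9, 0]
r1 m[X10→φ0] = [0, 0, 0]
r1 m[X4→φ1] = [0, 0, 0]
r1 m[X4→φ2] = [0, 0, 0]
r1 m[X6→φ0] = [0, 0, 0]
r1 m[X6→φ1] = [0, 0, 0]
r1 m[X6→φ3] = [0, 0, 0]
r2 m[φ0→X10] = [0, 4, 6]
r2 m[φ0→X6] = [0, 1, 3]
r2 m[φ1→X4] = [0, 3, 2]
r2 m[φ1→X6] = [0, 3, 2]
r2 m[φ2→X4] = [2, 1, 0]
r2 m[φ3→X6] = [9, 9, 0]
r2 m[X10→φ0] = [0, 0, 0]
r2 m[X4→φ1] = [2, 1, 0]
r2 m[X4→φ2] = [0, 3, 2]
r2 m[X6→φ0] = [9, 12, 2]
r2 m[X6→φ1] = [9, 10, 3]
r2 m[X6→φ3] = [0, 4, 5]
r3 m[φ0→X10] = [5, 6, 8]
r3 m[φ0→X6] = [0, 1, 3]
r3 m[φ1→X4] = [9, 7, 5]
r3 m[φ1→X6] = [2, 4, 2]
r3 m[φ2→X4] = [2, 1, 0]
r3 m[φ3→X6] = [9, 9, 0]
r3 m[X10→φ0] = [0, 0, 0]
r3 m[X4→φ1] = [2, 1, 0]
r3 m[X4→φ2] = [0, 3, 2]
r3 m[X6→φ0] = [9, 12, 2]
r3 m[X6→φ1] = [9, 10, 3]
r3 m[X6→φ3] = [0, 4, 5]
r4 m[φ0→X10] = [5, 6, 8]
r4 m[φ0→X6] = [0, 1, 3]
r4 m[φ1→X4] = [9, 7, 5]
r4 m[φ1→X6] = [2, 4, 2]
r4 m[φ2→X4] = [2, 1, 0]
r4 m[φ3→X6] = [9, 9, 0]
r4 m[X10→φ0] = [0, 0, 0]
r4 m[X4→φ1] = [2, 1, 0]
r4 m[X4→φ2] = [9, 7, 5]
r4 m[X6→φ0] = [11, 13, 2]
r4 m[X6→φ1] = [9, 10, 3]
r4 m[X6→φ3] = [2, 5, 5]
r5 m[φ0→X10] = [5, 6, 8]
r5 m[φ0→X6] = [0, 1, 3]
r5 m[φ1→X4] = [9, 7, 5]
r5 m[φ1→X6] = [2, 4, 2]
r5 m[φ2→X4] = [2, 1, 0]
r5 m[φ3→X6] = [9, 9, 0]
r5 m[X10→φ0] = [0, 0, 0]
r5 m[X4→φ1] = [2, 1, 0]
r5 m[X4→φ2] = [9, 7, 5]
r5 m[X6→φ0] = [11, 13, 2]
r5 m[X6→φ1] = [9, 10, 3]
r5 m[X6→φ3] = [2, 5, 5]
fixed point reached at round 5
traceback from X10: (X10=0, X4=2, X6=2), score=5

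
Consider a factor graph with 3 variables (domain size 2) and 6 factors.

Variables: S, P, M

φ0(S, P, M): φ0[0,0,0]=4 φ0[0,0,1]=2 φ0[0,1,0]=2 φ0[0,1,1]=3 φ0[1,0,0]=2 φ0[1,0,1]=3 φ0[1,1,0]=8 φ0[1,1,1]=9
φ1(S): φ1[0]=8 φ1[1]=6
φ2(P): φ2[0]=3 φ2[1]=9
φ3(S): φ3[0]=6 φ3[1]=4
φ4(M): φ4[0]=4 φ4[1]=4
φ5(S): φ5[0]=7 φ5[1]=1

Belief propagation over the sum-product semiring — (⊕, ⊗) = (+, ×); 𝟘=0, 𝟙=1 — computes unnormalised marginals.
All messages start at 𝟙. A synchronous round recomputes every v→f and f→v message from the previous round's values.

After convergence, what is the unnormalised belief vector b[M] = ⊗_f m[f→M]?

b[M] = [47808, 52992]

init: all messages = 𝟙 over 2 values
r1 m[φ0→S] = [11, 22]
r1 m[φ0→P] = [11, 22]
r1 m[φ0→M] = [16, 17]
r1 m[φ1→S] = [8, 6]
r1 m[φ2→P] = [3, 9]
r1 m[φ3→S] = [6, 4]
r1 m[φ4→M] = [4, 4]
r1 m[φ5→S] = [7, 1]
r1 m[S→φ0] = [1, 1]
r1 m[S→φ1] = [1, 1]
r1 m[S→φ3] = [1, 1]
r1 m[S→φ5] = [1, 1]
r1 m[P→φ0] = [1, 1]
r1 m[P→φ2] = [1, 1]
r1 m[M→φ0] = [1, 1]
r1 m[M→φ4] = [1, 1]
r2 m[φ0→S] = [11, 22]
r2 m[φ0→P] = [11, 22]
r2 m[φ0→M] = [16, 17]
r2 m[φ1→S] = [8, 6]
r2 m[φ2→P] = [3, 9]
r2 m[φ3→S] = [6, 4]
r2 m[φ4→M] = [4, 4]
r2 m[φ5→S] = [7, 1]
r2 m[S→φ0] = [336, 24]
r2 m[S→φ1] = [462, 88]
r2 m[S→φ3] = [616, 132]
r2 m[S→φ5] = [528, 528]
r2 m[P→φ0] = [3, 9]
r2 m[P→φ2] = [11, 22]
r2 m[M→φ0] = [4, 4]
r2 m[M→φ4] = [16, 17]
r3 m[φ0→S] = [252, 672]
r3 m[φ0→P] = [8544, 8352]
r3 m[φ0→M] = [11952, 13248]
r3 m[φ1→S] = [8, 6]
r3 m[φ2→P] = [3, 9]
r3 m[φ3→S] = [6, 4]
r3 m[φ4→M] = [4, 4]
r3 m[φ5→S] = [7, 1]
r3 m[S→φ0] = [336, 24]
r3 m[S→φ1] = [462, 88]
r3 m[S→φ3] = [616, 132]
r3 m[S→φ5] = [528, 528]
r3 m[P→φ0] = [3, 9]
r3 m[P→φ2] = [11, 22]
r3 m[M→φ0] = [4, 4]
r3 m[M→φ4] = [16, 17]
r4 m[φ0→S] = [252, 672]
r4 m[φ0→P] = [8544, 8352]
r4 m[φ0→M] = [11952, 13248]
r4 m[φ1→S] = [8, 6]
r4 m[φ2→P] = [3, 9]
r4 m[φ3→S] = [6, 4]
r4 m[φ4→M] = [4, 4]
r4 m[φ5→S] = [7, 1]
r4 m[S→φ0] = [336, 24]
r4 m[S→φ1] = [10584, 2688]
r4 m[S→φ3] = [14112, 4032]
r4 m[S→φ5] = [12096, 16128]
r4 m[P→φ0] = [3, 9]
r4 m[P→φ2] = [8544, 8352]
r4 m[M→φ0] = [4, 4]
r4 m[M→φ4] = [11952, 13248]
r5 m[φ0→S] = [252, 672]
r5 m[φ0→P] = [8544, 8352]
r5 m[φ0→M] = [11952, 13248]
r5 m[φ1→S] = [8, 6]
r5 m[φ2→P] = [3, 9]
r5 m[φ3→S] = [6, 4]
r5 m[φ4→M] = [4, 4]
r5 m[φ5→S] = [7, 1]
r5 m[S→φ0] = [336, 24]
r5 m[S→φ1] = [10584, 2688]
r5 m[S→φ3] = [14112, 4032]
r5 m[S→φ5] = [12096, 16128]
r5 m[P→φ0] = [3, 9]
r5 m[P→φ2] = [8544, 8352]
r5 m[M→φ0] = [4, 4]
r5 m[M→φ4] = [11952, 13248]
fixed point reached at round 5
b[M] = ⊗ incoming = [47808, 52992]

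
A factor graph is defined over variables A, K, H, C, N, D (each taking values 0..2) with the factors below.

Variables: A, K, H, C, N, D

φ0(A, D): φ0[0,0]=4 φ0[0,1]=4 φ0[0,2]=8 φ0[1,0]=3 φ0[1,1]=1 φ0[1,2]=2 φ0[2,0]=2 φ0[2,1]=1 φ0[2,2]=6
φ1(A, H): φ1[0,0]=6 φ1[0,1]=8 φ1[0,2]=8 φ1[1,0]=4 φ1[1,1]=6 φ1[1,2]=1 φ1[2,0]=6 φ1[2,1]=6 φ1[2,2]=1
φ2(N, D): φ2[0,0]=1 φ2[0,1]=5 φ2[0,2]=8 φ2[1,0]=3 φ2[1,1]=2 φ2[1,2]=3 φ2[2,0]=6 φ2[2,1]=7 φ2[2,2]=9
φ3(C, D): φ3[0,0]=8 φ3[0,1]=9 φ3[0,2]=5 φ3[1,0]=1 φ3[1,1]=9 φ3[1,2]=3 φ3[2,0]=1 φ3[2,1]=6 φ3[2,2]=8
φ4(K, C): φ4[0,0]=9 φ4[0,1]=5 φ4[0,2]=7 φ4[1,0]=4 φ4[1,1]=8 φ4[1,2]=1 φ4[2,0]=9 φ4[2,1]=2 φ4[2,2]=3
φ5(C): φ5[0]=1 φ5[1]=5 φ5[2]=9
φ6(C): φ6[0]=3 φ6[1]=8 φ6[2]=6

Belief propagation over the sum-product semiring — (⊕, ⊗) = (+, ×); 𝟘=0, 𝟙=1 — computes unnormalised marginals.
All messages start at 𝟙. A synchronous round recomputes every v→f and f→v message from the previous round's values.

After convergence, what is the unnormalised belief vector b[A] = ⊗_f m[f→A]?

init: all messages = 𝟙 over 3 values
r1 m[φ0→A] = [16, 6, 9]
r1 m[φ0→D] = [9, 6, 16]
r1 m[φ1→A] = [22, 11, 13]
r1 m[φ1→H] = [16, 20, 10]
r1 m[φ2→N] = [14, 8, 22]
r1 m[φ2→D] = [10, 14, 20]
r1 m[φ3→C] = [22, 13, 15]
r1 m[φ3→D] = [10, 24, 16]
r1 m[φ4→K] = [21, 13, 14]
r1 m[φ4→C] = [22, 15, 11]
r1 m[φ5→C] = [1, 5, 9]
r1 m[φ6→C] = [3, 8, 6]
r1 m[A→φ0] = [1, 1, 1]
r1 m[A→φ1] = [1, 1, 1]
r1 m[K→φ4] = [1, 1, 1]
r1 m[H→φ1] = [1, 1, 1]
r1 m[C→φ3] = [1, 1, 1]
r1 m[C→φ4] = [1, 1, 1]
r1 m[C→φ5] = [1, 1, 1]
r1 m[C→φ6] = [1, 1, 1]
r1 m[N→φ2] = [1, 1, 1]
r1 m[D→φ0] = [1, 1, 1]
r1 m[D→φ2] = [1, 1, 1]
r1 m[D→φ3] = [1, 1, 1]
r2 m[φ0→A] = [16, 6, 9]
r2 m[φ0→D] = [9, 6, 16]
r2 m[φ1→A] = [22, 11, 13]
r2 m[φ1→H] = [16, 20, 10]
r2 m[φ2→N] = [14, 8, 22]
r2 m[φ2→D] = [10, 14, 20]
r2 m[φ3→C] = [22, 13, 15]
r2 m[φ3→D] = [10, 24, 16]
r2 m[φ4→K] = [21, 13, 14]
r2 m[φ4→C] = [22, 15, 11]
r2 m[φ5→C] = [1, 5, 9]
r2 m[φ6→C] = [3, 8, 6]
r2 m[A→φ0] = [22, 11, 13]
r2 m[A→φ1] = [16, 6, 9]
r2 m[K→φ4] = [1, 1, 1]
r2 m[H→φ1] = [1, 1, 1]
r2 m[C→φ3] = [66, 600, 594]
r2 m[C→φ4] = [66, 520, 810]
r2 m[C→φ5] = [1452, 1560, 990]
r2 m[C→φ6] = [484, 975, 1485]
r2 m[N→φ2] = [1, 1, 1]
r2 m[D→φ0] = [100, 336, 320]
r2 m[D→φ2] = [90, 144, 256]
r2 m[D→φ3] = [90, 84, 320]
r3 m[φ0→A] = [4304, 1276, 2456]
r3 m[φ0→D] = [147, 112, 276]
r3 m[φ1→A] = [22, 11, 13]
r3 m[φ1→H] = [174, 218, 143]
r3 m[φ2→N] = [2858, 1326, 3852]
r3 m[φ2→D] = [10, 14, 20]
r3 m[φ3→C] = [3076, 1806, 3154]
r3 m[φ3→D] = [1722, 9558, 6882]
r3 m[φ4→K] = [8864, 5234, 4064]
r3 m[φ4→C] = [22, 15, 11]
r3 m[φ5→C] = [1, 5, 9]
r3 m[φ6→C] = [3, 8, 6]
r3 m[A→φ0] = [22, 11, 13]
r3 m[A→φ1] = [16, 6, 9]
r3 m[K→φ4] = [1, 1, 1]
r3 m[H→φ1] = [1, 1, 1]
r3 m[C→φ3] = [66, 600, 594]
r3 m[C→φ4] = [66, 520, 810]
r3 m[C→φ5] = [1452, 1560, 990]
r3 m[C→φ6] = [484, 975, 1485]
r3 m[N→φ2] = [1, 1, 1]
r3 m[D→φ0] = [100, 336, 320]
r3 m[D→φ2] = [90, 144, 256]
r3 m[D→φ3] = [90, 84, 320]
r4 m[φ0→A] = [4304, 1276, 2456]
r4 m[φ0→D] = [147, 112, 276]
r4 m[φ1→A] = [22, 11, 13]
r4 m[φ1→H] = [174, 218, 143]
r4 m[φ2→N] = [2858, 1326, 3852]
r4 m[φ2→D] = [10, 14, 20]
r4 m[φ3→C] = [3076, 1806, 3154]
r4 m[φ3→D] = [1722, 9558, 6882]
r4 m[φ4→K] = [8864, 5234, 4064]
r4 m[φ4→C] = [22, 15, 11]
r4 m[φ5→C] = [1, 5, 9]
r4 m[φ6→C] = [3, 8, 6]
r4 m[A→φ0] = [22, 11, 13]
r4 m[A→φ1] = [4304, 1276, 2456]
r4 m[K→φ4] = [1, 1, 1]
r4 m[H→φ1] = [1, 1, 1]
r4 m[C→φ3] = [66, 600, 594]
r4 m[C→φ4] = [9228, 72240, 170316]
r4 m[C→φ5] = [203016, 216720, 208164]
r4 m[C→φ6] = [67672, 135450, 312246]
r4 m[N→φ2] = [1, 1, 1]
r4 m[D→φ0] = [17220, 133812, 137640]
r4 m[D→φ2] = [253134, 1070496, 1899432]
r4 m[D→φ3] = [1470, 1568, 5520]
r5 m[φ0→A] = [1705248, 460752, 994092]
r5 m[φ0→D] = [147, 112, 276]
r5 m[φ1→A] = [22, 11, 13]
r5 m[φ1→H] = [45664, 56824, 38164]
r5 m[φ2→N] = [20801070, 8598690, 26107164]
r5 m[φ2→D] = [10, 14, 20]
r5 m[φ3→C] = [53472, 32142, 55038]
r5 m[φ3→D] = [1722, 9558, 6882]
r5 m[φ4→K] = [1636464, 785148, 738480]
r5 m[φ4→C] = [22, 15, 11]
r5 m[φ5→C] = [1, 5, 9]
r5 m[φ6→C] = [3, 8, 6]
r5 m[A→φ0] = [22, 11, 13]
r5 m[A→φ1] = [4304, 1276, 2456]
r5 m[K→φ4] = [1, 1, 1]
r5 m[H→φ1] = [1, 1, 1]
r5 m[C→φ3] = [66, 600, 594]
r5 m[C→φ4] = [9228, 72240, 170316]
r5 m[C→φ5] = [203016, 216720, 208164]
r5 m[C→φ6] = [67672, 135450, 312246]
r5 m[N→φ2] = [1, 1, 1]
r5 m[D→φ0] = [17220, 133812, 137640]
r5 m[D→φ2] = [253134, 1070496, 1899432]
r5 m[D→φ3] = [1470, 1568, 5520]
r6 m[φ0→A] = [1705248, 460752, 994092]
r6 m[φ0→D] = [147, 112, 276]
r6 m[φ1→A] = [22, 11, 13]
r6 m[φ1→H] = [45664, 56824, 38164]
r6 m[φ2→N] = [20801070, 8598690, 26107164]
r6 m[φ2→D] = [10, 14, 20]
r6 m[φ3→C] = [53472, 32142, 55038]
r6 m[φ3→D] = [1722, 9558, 6882]
r6 m[φ4→K] = [1636464, 785148, 738480]
r6 m[φ4→C] = [22, 15, 11]
r6 m[φ5→C] = [1, 5, 9]
r6 m[φ6→C] = [3, 8, 6]
r6 m[A→φ0] = [22, 11, 13]
r6 m[A→φ1] = [1705248, 460752, 994092]
r6 m[K→φ4] = [1, 1, 1]
r6 m[H→φ1] = [1, 1, 1]
r6 m[C→φ3] = [66, 600, 594]
r6 m[C→φ4] = [160416, 1285680, 2972052]
r6 m[C→φ5] = [3529152, 3857040, 3632508]
r6 m[C→φ6] = [1176384, 2410650, 5448762]
r6 m[N→φ2] = [1, 1, 1]
r6 m[D→φ0] = [17220, 133812, 137640]
r6 m[D→φ2] = [253134, 1070496, 1899432]
r6 m[D→φ3] = [1470, 1568, 5520]
r7 m[φ0→A] = [1705248, 460752, 994092]
r7 m[φ0→D] = [147, 112, 276]
r7 m[φ1→A] = [22, 11, 13]
r7 m[φ1→H] = [18039048, 22371048, 15096828]
r7 m[φ2→N] = [20801070, 8598690, 26107164]
r7 m[φ2→D] = [10, 14, 20]
r7 m[φ3→C] = [53472, 32142, 55038]
r7 m[φ3→D] = [1722, 9558, 6882]
r7 m[φ4→K] = [28676508, 13899156, 12931260]
r7 m[φ4→C] = [22, 15, 11]
r7 m[φ5→C] = [1, 5, 9]
r7 m[φ6→C] = [3, 8, 6]
r7 m[A→φ0] = [22, 11, 13]
r7 m[A→φ1] = [1705248, 460752, 994092]
r7 m[K→φ4] = [1, 1, 1]
r7 m[H→φ1] = [1, 1, 1]
r7 m[C→φ3] = [66, 600, 594]
r7 m[C→φ4] = [160416, 1285680, 2972052]
r7 m[C→φ5] = [3529152, 3857040, 3632508]
r7 m[C→φ6] = [1176384, 2410650, 5448762]
r7 m[N→φ2] = [1, 1, 1]
r7 m[D→φ0] = [17220, 133812, 137640]
r7 m[D→φ2] = [253134, 1070496, 1899432]
r7 m[D→φ3] = [1470, 1568, 5520]
r8 m[φ0→A] = [1705248, 460752, 994092]
r8 m[φ0→D] = [147, 112, 276]
r8 m[φ1→A] = [22, 11, 13]
r8 m[φ1→H] = [18039048, 22371048, 15096828]
r8 m[φ2→N] = [20801070, 8598690, 26107164]
r8 m[φ2→D] = [10, 14, 20]
r8 m[φ3→C] = [53472, 32142, 55038]
r8 m[φ3→D] = [1722, 9558, 6882]
r8 m[φ4→K] = [28676508, 13899156, 12931260]
r8 m[φ4→C] = [22, 15, 11]
r8 m[φ5→C] = [1, 5, 9]
r8 m[φ6→C] = [3, 8, 6]
r8 m[A→φ0] = [22, 11, 13]
r8 m[A→φ1] = [1705248, 460752, 994092]
r8 m[K→φ4] = [1, 1, 1]
r8 m[H→φ1] = [1, 1, 1]
r8 m[C→φ3] = [66, 600, 594]
r8 m[C→φ4] = [160416, 1285680, 2972052]
r8 m[C→φ5] = [3529152, 3857040, 3632508]
r8 m[C→φ6] = [1176384, 2410650, 5448762]
r8 m[N→φ2] = [1, 1, 1]
r8 m[D→φ0] = [17220, 133812, 137640]
r8 m[D→φ2] = [253134, 1070496, 1899432]
r8 m[D→φ3] = [1470, 1568, 5520]
fixed point reached at round 8
b[A] = ⊗ incoming = [37515456, 5068272, 12923196]

b[A] = [37515456, 5068272, 12923196]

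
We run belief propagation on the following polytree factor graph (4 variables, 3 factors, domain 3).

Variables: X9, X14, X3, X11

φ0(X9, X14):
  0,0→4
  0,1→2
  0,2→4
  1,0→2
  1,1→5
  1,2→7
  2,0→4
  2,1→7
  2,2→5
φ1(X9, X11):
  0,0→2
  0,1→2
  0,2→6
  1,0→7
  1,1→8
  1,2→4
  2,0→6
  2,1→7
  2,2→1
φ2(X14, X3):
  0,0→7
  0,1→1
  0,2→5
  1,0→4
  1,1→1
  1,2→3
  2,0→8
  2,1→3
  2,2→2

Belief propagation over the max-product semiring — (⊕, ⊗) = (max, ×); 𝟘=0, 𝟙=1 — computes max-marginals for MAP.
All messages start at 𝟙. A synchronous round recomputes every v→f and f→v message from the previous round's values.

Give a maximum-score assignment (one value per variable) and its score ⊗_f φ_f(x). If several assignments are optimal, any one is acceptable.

assignment: (X9=1, X14=2, X3=0, X11=1); score = 448

init: all messages = 𝟙 over 3 values
r1 m[φ0→X9] = [4, 7, 7]
r1 m[φ0→X14] = [4, 7, 7]
r1 m[φ1→X9] = [6, 8, 7]
r1 m[φ1→X11] = [7, 8, 6]
r1 m[φ2→X14] = [7, 4, 8]
r1 m[φ2→X3] = [8, 3, 5]
r1 m[X9→φ0] = [1, 1, 1]
r1 m[X9→φ1] = [1, 1, 1]
r1 m[X14→φ0] = [1, 1, 1]
r1 m[X14→φ2] = [1, 1, 1]
r1 m[X3→φ2] = [1, 1, 1]
r1 m[X11→φ1] = [1, 1, 1]
r2 m[φ0→X9] = [4, 7, 7]
r2 m[φ0→X14] = [4, 7, 7]
r2 m[φ1→X9] = [6, 8, 7]
r2 m[φ1→X11] = [7, 8, 6]
r2 m[φ2→X14] = [7, 4, 8]
r2 m[φ2→X3] = [8, 3, 5]
r2 m[X9→φ0] = [6, 8, 7]
r2 m[X9→φ1] = [4, 7, 7]
r2 m[X14→φ0] = [7, 4, 8]
r2 m[X14→φ2] = [4, 7, 7]
r2 m[X3→φ2] = [1, 1, 1]
r2 m[X11→φ1] = [1, 1, 1]
r3 m[φ0→X9] = [32, 56, 40]
r3 m[φ0→X14] = [28, 49, 56]
r3 m[φ1→X9] = [6, 8, 7]
r3 m[φ1→X11] = [49, 56, 28]
r3 m[φ2→X14] = [7, 4, 8]
r3 m[φ2→X3] = [56, 21, 21]
r3 m[X9→φ0] = [6, 8, 7]
r3 m[X9→φ1] = [4, 7, 7]
r3 m[X14→φ0] = [7, 4, 8]
r3 m[X14→φ2] = [4, 7, 7]
r3 m[X3→φ2] = [1, 1, 1]
r3 m[X11→φ1] = [1, 1, 1]
r4 m[φ0→X9] = [32, 56, 40]
r4 m[φ0→X14] = [28, 49, 56]
r4 m[φ1→X9] = [6, 8, 7]
r4 m[φ1→X11] = [49, 56, 28]
r4 m[φ2→X14] = [7, 4, 8]
r4 m[φ2→X3] = [56, 21, 21]
r4 m[X9→φ0] = [6, 8, 7]
r4 m[X9→φ1] = [32, 56, 40]
r4 m[X14→φ0] = [7, 4, 8]
r4 m[X14→φ2] = [28, 49, 56]
r4 m[X3→φ2] = [1, 1, 1]
r4 m[X11→φ1] = [1, 1, 1]
r5 m[φ0→X9] = [32, 56, 40]
r5 m[φ0→X14] = [28, 49, 56]
r5 m[φ1→X9] = [6, 8, 7]
r5 m[φ1→X11] = [392, 448, 224]
r5 m[φ2→X14] = [7, 4, 8]
r5 m[φ2→X3] = [448, 168, 147]
r5 m[X9→φ0] = [6, 8, 7]
r5 m[X9→φ1] = [32, 56, 40]
r5 m[X14→φ0] = [7, 4, 8]
r5 m[X14→φ2] = [28, 49, 56]
r5 m[X3→φ2] = [1, 1, 1]
r5 m[X11→φ1] = [1, 1, 1]
r6 m[φ0→X9] = [32, 56, 40]
r6 m[φ0→X14] = [28, 49, 56]
r6 m[φ1→X9] = [6, 8, 7]
r6 m[φ1→X11] = [392, 448, 224]
r6 m[φ2→X14] = [7, 4, 8]
r6 m[φ2→X3] = [448, 168, 147]
r6 m[X9→φ0] = [6, 8, 7]
r6 m[X9→φ1] = [32, 56, 40]
r6 m[X14→φ0] = [7, 4, 8]
r6 m[X14→φ2] = [28, 49, 56]
r6 m[X3→φ2] = [1, 1, 1]
r6 m[X11→φ1] = [1, 1, 1]
fixed point reached at round 6
traceback from X9: (X9=1, X14=2, X3=0, X11=1), score=448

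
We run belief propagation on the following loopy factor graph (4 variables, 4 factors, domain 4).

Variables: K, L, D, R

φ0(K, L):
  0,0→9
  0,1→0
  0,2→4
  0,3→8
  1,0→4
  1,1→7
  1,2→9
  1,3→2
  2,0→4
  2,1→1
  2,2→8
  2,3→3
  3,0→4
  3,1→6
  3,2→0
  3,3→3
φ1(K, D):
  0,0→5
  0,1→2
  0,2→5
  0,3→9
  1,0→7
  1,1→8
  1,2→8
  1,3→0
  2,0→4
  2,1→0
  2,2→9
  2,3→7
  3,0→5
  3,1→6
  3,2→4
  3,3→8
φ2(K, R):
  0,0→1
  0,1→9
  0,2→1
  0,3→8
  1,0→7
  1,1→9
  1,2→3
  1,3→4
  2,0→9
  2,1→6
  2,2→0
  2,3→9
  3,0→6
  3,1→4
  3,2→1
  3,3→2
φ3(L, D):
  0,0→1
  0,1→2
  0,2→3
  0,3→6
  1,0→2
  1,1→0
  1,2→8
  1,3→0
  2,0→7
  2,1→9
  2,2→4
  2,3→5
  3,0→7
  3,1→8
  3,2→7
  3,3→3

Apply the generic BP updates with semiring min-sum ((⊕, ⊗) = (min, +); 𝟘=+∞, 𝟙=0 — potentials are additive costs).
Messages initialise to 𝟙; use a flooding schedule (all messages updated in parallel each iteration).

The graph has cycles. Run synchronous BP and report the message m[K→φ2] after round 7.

message @ round 7 = [2, 5, 1, 11]

init: all messages = 𝟙 over 4 values
r1 m[φ0→K] = [0, 2, 1, 0]
r1 m[φ0→L] = [4, 0, 0, 2]
r1 m[φ1→K] = [2, 0, 0, 4]
r1 m[φ1→D] = [4, 0, 4, 0]
r1 m[φ2→K] = [1, 3, 0, 1]
r1 m[φ2→R] = [1, 4, 0, 2]
r1 m[φ3→L] = [1, 0, 4, 3]
r1 m[φ3→D] = [1, 0, 3, 0]
r1 m[K→φ0] = [0, 0, 0, 0]
r1 m[K→φ1] = [0, 0, 0, 0]
r1 m[K→φ2] = [0, 0, 0, 0]
r1 m[L→φ0] = [0, 0, 0, 0]
r1 m[L→φ3] = [0, 0, 0, 0]
r1 m[D→φ1] = [0, 0, 0, 0]
r1 m[D→φ3] = [0, 0, 0, 0]
r1 m[R→φ2] = [0, 0, 0, 0]
r2 m[φ0→K] = [0, 2, 1, 0]
r2 m[φ0→L] = [4, 0, 0, 2]
r2 m[φ1→K] = [2, 0, 0, 4]
r2 m[φ1→D] = [4, 0, 4, 0]
r2 m[φ2→K] = [1, 3, 0, 1]
r2 m[φ2→R] = [1, 4, 0, 2]
r2 m[φ3→L] = [1, 0, 4, 3]
r2 m[φ3→D] = [1, 0, 3, 0]
r2 m[K→φ0] = [3, 3, 0, 5]
r2 m[K→φ1] = [1, 5, 1, 1]
r2 m[K→φ2] = [2, 2, 1, 4]
r2 m[L→φ0] = [1, 0, 4, 3]
r2 m[L→φ3] = [4, 0, 0, 2]
r2 m[D→φ1] = [1, 0, 3, 0]
r2 m[D→φ3] = [4, 0, 4, 0]
r2 m[R→φ2] = [0, 0, 0, 0]
r3 m[φ0→K] = [0, 5, 1, 4]
r3 m[φ0→L] = [4, 1, 5, 3]
r3 m[φ1→K] = [2, 0, 0, 6]
r3 m[φ1→D] = [5, 1, 5, 5]
r3 m[φ2→K] = [1, 3, 0, 1]
r3 m[φ2→R] = [3, 7, 1, 6]
r3 m[φ3→L] = [2, 0, 5, 3]
r3 m[φ3→D] = [2, 0, 4, 0]
r3 m[K→φ0] = [3, 3, 0, 5]
r3 m[K→φ1] = [1, 5, 1, 1]
r3 m[K→φ2] = [2, 2, 1, 4]
r3 m[L→φ0] = [1, 0, 4, 3]
r3 m[L→φ3] = [4, 0, 0, 2]
r3 m[D→φ1] = [1, 0, 3, 0]
r3 m[D→φ3] = [4, 0, 4, 0]
r3 m[R→φ2] = [0, 0, 0, 0]
r4 m[φ0→K] = [0, 5, 1, 4]
r4 m[φ0→L] = [4, 1, 5, 3]
r4 m[φ1→K] = [2, 0, 0, 6]
r4 m[φ1→D] = [5, 1, 5, 5]
r4 m[φ2→K] = [1, 3, 0, 1]
r4 m[φ2→R] = [3, 7, 1, 6]
r4 m[φ3→L] = [2, 0, 5, 3]
r4 m[φ3→D] = [2, 0, 4, 0]
r4 m[K→φ0] = [3, 3, 0, 7]
r4 m[K→φ1] = [1, 8, 1, 5]
r4 m[K→φ2] = [2, 5, 1, 10]
r4 m[L→φ0] = [2, 0, 5, 3]
r4 m[L→φ3] = [4, 1, 5, 3]
r4 m[D→φ1] = [2, 0, 4, 0]
r4 m[D→φ3] = [5, 1, 5, 5]
r4 m[R→φ2] = [0, 0, 0, 0]
r5 m[φ0→K] = [0, 5, 1, 5]
r5 m[φ0→L] = [4, 1, 7, 3]
r5 m[φ1→K] = [2, 0, 0, 6]
r5 m[φ1→D] = [5, 1, 6, 8]
r5 m[φ2→K] = [1, 3, 0, 1]
r5 m[φ2→R] = [3, 7, 1, 9]
r5 m[φ3→L] = [3, 1, 9, 8]
r5 m[φ3→D] = [3, 1, 7, 1]
r5 m[K→φ0] = [3, 3, 0, 7]
r5 m[K→φ1] = [1, 8, 1, 5]
r5 m[K→φ2] = [2, 5, 1, 10]
r5 m[L→φ0] = [2, 0, 5, 3]
r5 m[L→φ3] = [4, 1, 5, 3]
r5 m[D→φ1] = [2, 0, 4, 0]
r5 m[D→φ3] = [5, 1, 5, 5]
r5 m[R→φ2] = [0, 0, 0, 0]
r6 m[φ0→K] = [0, 5, 1, 5]
r6 m[φ0→L] = [4, 1, 7, 3]
r6 m[φ1→K] = [2, 0, 0, 6]
r6 m[φ1→D] = [5, 1, 6, 8]
r6 m[φ2→K] = [1, 3, 0, 1]
r6 m[φ2→R] = [3, 7, 1, 9]
r6 m[φ3→L] = [3, 1, 9, 8]
r6 m[φ3→D] = [3, 1, 7, 1]
r6 m[K→φ0] = [3, 3, 0, 7]
r6 m[K→φ1] = [1, 8, 1, 6]
r6 m[K→φ2] = [2, 5, 1, 11]
r6 m[L→φ0] = [3, 1, 9, 8]
r6 m[L→φ3] = [4, 1, 7, 3]
r6 m[D→φ1] = [3, 1, 7, 1]
r6 m[D→φ3] = [5, 1, 6, 8]
r6 m[R→φ2] = [0, 0, 0, 0]
r7 m[φ0→K] = [1, 7, 2, 7]
r7 m[φ0→L] = [4, 1, 7, 3]
r7 m[φ1→K] = [3, 1, 1, 7]
r7 m[φ1→D] = [5, 1, 6, 8]
r7 m[φ2→K] = [1, 3, 0, 1]
r7 m[φ2→R] = [3, 7, 1, 9]
r7 m[φ3→L] = [3, 1, 10, 9]
r7 m[φ3→D] = [3, 1, 7, 1]
r7 m[K→φ0] = [3, 3, 0, 7]
r7 m[K→φ1] = [1, 8, 1, 6]
r7 m[K→φ2] = [2, 5, 1, 11]
r7 m[L→φ0] = [3, 1, 9, 8]
r7 m[L→φ3] = [4, 1, 7, 3]
r7 m[D→φ1] = [3, 1, 7, 1]
r7 m[D→φ3] = [5, 1, 6, 8]
r7 m[R→φ2] = [0, 0, 0, 0]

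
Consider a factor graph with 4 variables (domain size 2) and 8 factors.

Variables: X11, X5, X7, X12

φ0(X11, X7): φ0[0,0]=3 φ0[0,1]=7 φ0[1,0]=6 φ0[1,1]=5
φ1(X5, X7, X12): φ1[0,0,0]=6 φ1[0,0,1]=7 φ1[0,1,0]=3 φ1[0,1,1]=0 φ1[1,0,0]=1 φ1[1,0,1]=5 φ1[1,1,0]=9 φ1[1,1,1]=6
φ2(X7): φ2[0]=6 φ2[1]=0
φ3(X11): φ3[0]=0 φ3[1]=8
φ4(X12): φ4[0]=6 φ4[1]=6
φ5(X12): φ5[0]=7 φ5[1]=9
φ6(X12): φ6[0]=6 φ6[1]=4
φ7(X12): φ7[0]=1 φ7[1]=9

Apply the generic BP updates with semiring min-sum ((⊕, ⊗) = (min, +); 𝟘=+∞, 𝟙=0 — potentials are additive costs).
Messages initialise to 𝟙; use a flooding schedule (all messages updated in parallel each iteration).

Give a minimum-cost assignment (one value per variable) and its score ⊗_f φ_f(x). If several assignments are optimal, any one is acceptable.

assignment: (X11=0, X5=1, X7=0, X12=0); score = 30

init: all messages = 𝟙 over 2 values
r1 m[φ0→X11] = [3, 5]
r1 m[φ0→X7] = [3, 5]
r1 m[φ1→X5] = [0, 1]
r1 m[φ1→X7] = [1, 0]
r1 m[φ1→X12] = [1, 0]
r1 m[φ2→X7] = [6, 0]
r1 m[φ3→X11] = [0, 8]
r1 m[φ4→X12] = [6, 6]
r1 m[φ5→X12] = [7, 9]
r1 m[φ6→X12] = [6, 4]
r1 m[φ7→X12] = [1, 9]
r1 m[X11→φ0] = [0, 0]
r1 m[X11→φ3] = [0, 0]
r1 m[X5→φ1] = [0, 0]
r1 m[X7→φ0] = [0, 0]
r1 m[X7→φ1] = [0, 0]
r1 m[X7→φ2] = [0, 0]
r1 m[X12→φ1] = [0, 0]
r1 m[X12→φ4] = [0, 0]
r1 m[X12→φ5] = [0, 0]
r1 m[X12→φ6] = [0, 0]
r1 m[X12→φ7] = [0, 0]
r2 m[φ0→X11] = [3, 5]
r2 m[φ0→X7] = [3, 5]
r2 m[φ1→X5] = [0, 1]
r2 m[φ1→X7] = [1, 0]
r2 m[φ1→X12] = [1, 0]
r2 m[φ2→X7] = [6, 0]
r2 m[φ3→X11] = [0, 8]
r2 m[φ4→X12] = [6, 6]
r2 m[φ5→X12] = [7, 9]
r2 m[φ6→X12] = [6, 4]
r2 m[φ7→X12] = [1, 9]
r2 m[X11→φ0] = [0, 8]
r2 m[X11→φ3] = [3, 5]
r2 m[X5→φ1] = [0, 0]
r2 m[X7→φ0] = [7, 0]
r2 m[X7→φ1] = [9, 5]
r2 m[X7→φ2] = [4, 5]
r2 m[X12→φ1] = [20, 28]
r2 m[X12→φ4] = [15, 22]
r2 m[X12→φ5] = [14, 19]
r2 m[X12→φ6] = [15, 24]
r2 m[X12→φ7] = [20, 19]
r3 m[φ0→X11] = [7, 5]
r3 m[φ0→X7] = [3, 7]
r3 m[φ1→X5] = [28, 30]
r3 m[φ1→X7] = [21, 23]
r3 m[φ1→X12] = [8, 5]
r3 m[φ2→X7] = [6, 0]
r3 m[φ3→X11] = [0, 8]
r3 m[φ4→X12] = [6, 6]
r3 m[φ5→X12] = [7, 9]
r3 m[φ6→X12] = [6, 4]
r3 m[φ7→X12] = [1, 9]
r3 m[X11→φ0] = [0, 8]
r3 m[X11→φ3] = [3, 5]
r3 m[X5→φ1] = [0, 0]
r3 m[X7→φ0] = [7, 0]
r3 m[X7→φ1] = [9, 5]
r3 m[X7→φ2] = [4, 5]
r3 m[X12→φ1] = [20, 28]
r3 m[X12→φ4] = [15, 22]
r3 m[X12→φ5] = [14, 19]
r3 m[X12→φ6] = [15, 24]
r3 m[X12→φ7] = [20, 19]
r4 m[φ0→X11] = [7, 5]
r4 m[φ0→X7] = [3, 7]
r4 m[φ1→X5] = [28, 30]
r4 m[φ1→X7] = [21, 23]
r4 m[φ1→X12] = [8, 5]
r4 m[φ2→X7] = [6, 0]
r4 m[φ3→X11] = [0, 8]
r4 m[φ4→X12] = [6, 6]
r4 m[φ5→X12] = [7, 9]
r4 m[φ6→X12] = [6, 4]
r4 m[φ7→X12] = [1, 9]
r4 m[X11→φ0] = [0, 8]
r4 m[X11→φ3] = [7, 5]
r4 m[X5→φ1] = [0, 0]
r4 m[X7→φ0] = [27, 23]
r4 m[X7→φ1] = [9, 7]
r4 m[X7→φ2] = [24, 30]
r4 m[X12→φ1] = [20, 28]
r4 m[X12→φ4] = [22, 27]
r4 m[X12→φ5] = [21, 24]
r4 m[X12→φ6] = [22, 29]
r4 m[X12→φ7] = [27, 24]
r5 m[φ0→X11] = [30, 28]
r5 m[φ0→X7] = [3, 7]
r5 m[φ1→X5] = [30, 30]
r5 m[φ1→X7] = [21, 23]
r5 m[φ1→X12] = [10, 7]
r5 m[φ2→X7] = [6, 0]
r5 m[φ3→X11] = [0, 8]
r5 m[φ4→X12] = [6, 6]
r5 m[φ5→X12] = [7, 9]
r5 m[φ6→X12] = [6, 4]
r5 m[φ7→X12] = [1, 9]
r5 m[X11→φ0] = [0, 8]
r5 m[X11→φ3] = [7, 5]
r5 m[X5→φ1] = [0, 0]
r5 m[X7→φ0] = [27, 23]
r5 m[X7→φ1] = [9, 7]
r5 m[X7→φ2] = [24, 30]
r5 m[X12→φ1] = [20, 28]
r5 m[X12→φ4] = [22, 27]
r5 m[X12→φ5] = [21, 24]
r5 m[X12→φ6] = [22, 29]
r5 m[X12→φ7] = [27, 24]
r6 m[φ0→X11] = [30, 28]
r6 m[φ0→X7] = [3, 7]
r6 m[φ1→X5] = [30, 30]
r6 m[φ1→X7] = [21, 23]
r6 m[φ1→X12] = [10, 7]
r6 m[φ2→X7] = [6, 0]
r6 m[φ3→X11] = [0, 8]
r6 m[φ4→X12] = [6, 6]
r6 m[φ5→X12] = [7, 9]
r6 m[φ6→X12] = [6, 4]
r6 m[φ7→X12] = [1, 9]
r6 m[X11→φ0] = [0, 8]
r6 m[X11→φ3] = [30, 28]
r6 m[X5→φ1] = [0, 0]
r6 m[X7→φ0] = [27, 23]
r6 m[X7→φ1] = [9, 7]
r6 m[X7→φ2] = [24, 30]
r6 m[X12→φ1] = [20, 28]
r6 m[X12→φ4] = [24, 29]
r6 m[X12→φ5] = [23, 26]
r6 m[X12→φ6] = [24, 31]
r6 m[X12→φ7] = [29, 26]
r7 m[φ0→X11] = [30, 28]
r7 m[φ0→X7] = [3, 7]
r7 m[φ1→X5] = [30, 30]
r7 m[φ1→X7] = [21, 23]
r7 m[φ1→X12] = [10, 7]
r7 m[φ2→X7] = [6, 0]
r7 m[φ3→X11] = [0, 8]
r7 m[φ4→X12] = [6, 6]
r7 m[φ5→X12] = [7, 9]
r7 m[φ6→X12] = [6, 4]
r7 m[φ7→X12] = [1, 9]
r7 m[X11→φ0] = [0, 8]
r7 m[X11→φ3] = [30, 28]
r7 m[X5→φ1] = [0, 0]
r7 m[X7→φ0] = [27, 23]
r7 m[X7→φ1] = [9, 7]
r7 m[X7→φ2] = [24, 30]
r7 m[X12→φ1] = [20, 28]
r7 m[X12→φ4] = [24, 29]
r7 m[X12→φ5] = [23, 26]
r7 m[X12→φ6] = [24, 31]
r7 m[X12→φ7] = [29, 26]
fixed point reached at round 7
traceback from X11: (X11=0, X5=1, X7=0, X12=0), score=30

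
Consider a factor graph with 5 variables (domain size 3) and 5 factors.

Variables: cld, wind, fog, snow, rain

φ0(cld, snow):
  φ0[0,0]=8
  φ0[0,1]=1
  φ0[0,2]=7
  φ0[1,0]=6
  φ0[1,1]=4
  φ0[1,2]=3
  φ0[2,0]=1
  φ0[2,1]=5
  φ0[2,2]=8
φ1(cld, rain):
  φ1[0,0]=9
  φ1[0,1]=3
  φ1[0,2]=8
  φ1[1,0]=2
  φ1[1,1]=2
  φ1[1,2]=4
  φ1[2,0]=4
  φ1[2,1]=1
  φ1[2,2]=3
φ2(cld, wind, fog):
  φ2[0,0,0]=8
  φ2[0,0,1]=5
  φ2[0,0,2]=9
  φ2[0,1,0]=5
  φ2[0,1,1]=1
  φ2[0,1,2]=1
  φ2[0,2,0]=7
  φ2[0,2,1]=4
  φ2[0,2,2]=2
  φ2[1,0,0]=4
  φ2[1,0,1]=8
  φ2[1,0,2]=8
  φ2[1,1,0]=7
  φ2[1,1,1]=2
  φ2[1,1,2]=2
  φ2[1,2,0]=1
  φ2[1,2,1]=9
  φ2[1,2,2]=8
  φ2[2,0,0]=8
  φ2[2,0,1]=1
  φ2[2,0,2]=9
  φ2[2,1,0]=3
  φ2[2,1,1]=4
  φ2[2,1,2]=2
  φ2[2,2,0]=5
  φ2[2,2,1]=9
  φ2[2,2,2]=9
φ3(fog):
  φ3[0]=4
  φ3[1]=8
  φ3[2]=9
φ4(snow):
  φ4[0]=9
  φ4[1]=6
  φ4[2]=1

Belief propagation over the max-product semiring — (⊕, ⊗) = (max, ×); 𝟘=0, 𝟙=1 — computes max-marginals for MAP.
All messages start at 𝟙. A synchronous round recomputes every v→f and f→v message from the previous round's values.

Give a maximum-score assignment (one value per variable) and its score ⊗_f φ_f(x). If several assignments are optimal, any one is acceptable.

init: all messages = 𝟙 over 3 values
r1 m[φ0→cld] = [8, 6, 8]
r1 m[φ0→snow] = [8, 5, 8]
r1 m[φ1→cld] = [9, 4, 4]
r1 m[φ1→rain] = [9, 3, 8]
r1 m[φ2→cld] = [9, 9, 9]
r1 m[φ2→wind] = [9, 7, 9]
r1 m[φ2→fog] = [8, 9, 9]
r1 m[φ3→fog] = [4, 8, 9]
r1 m[φ4→snow] = [9, 6, 1]
r1 m[cld→φ0] = [1, 1, 1]
r1 m[cld→φ1] = [1, 1, 1]
r1 m[cld→φ2] = [1, 1, 1]
r1 m[wind→φ2] = [1, 1, 1]
r1 m[fog→φ2] = [1, 1, 1]
r1 m[fog→φ3] = [1, 1, 1]
r1 m[snow→φ0] = [1, 1, 1]
r1 m[snow→φ4] = [1, 1, 1]
r1 m[rain→φ1] = [1, 1, 1]
r2 m[φ0→cld] = [8, 6, 8]
r2 m[φ0→snow] = [8, 5, 8]
r2 m[φ1→cld] = [9, 4, 4]
r2 m[φ1→rain] = [9, 3, 8]
r2 m[φ2→cld] = [9, 9, 9]
r2 m[φ2→wind] = [9, 7, 9]
r2 m[φ2→fog] = [8, 9, 9]
r2 m[φ3→fog] = [4, 8, 9]
r2 m[φ4→snow] = [9, 6, 1]
r2 m[cld→φ0] = [81, 36, 36]
r2 m[cld→φ1] = [72, 54, 72]
r2 m[cld→φ2] = [72, 24, 32]
r2 m[wind→φ2] = [1, 1, 1]
r2 m[fog→φ2] = [4, 8, 9]
r2 m[fog→φ3] = [8, 9, 9]
r2 m[snow→φ0] = [9, 6, 1]
r2 m[snow→φ4] = [8, 5, 8]
r2 m[rain→φ1] = [1, 1, 1]
r3 m[φ0→cld] = [72, 54, 30]
r3 m[φ0→snow] = [648, 180, 567]
r3 m[φ1→cld] = [9, 4, 4]
r3 m[φ1→rain] = [648, 216, 576]
r3 m[φ2→cld] = [81, 72, 81]
r3 m[φ2→wind] = [5832, 1440, 2592]
r3 m[φ2→fog] = [576, 360, 648]
r3 m[φ3→fog] = [4, 8, 9]
r3 m[φ4→snow] = [9, 6, 1]
r3 m[cld→φ0] = [81, 36, 36]
r3 m[cld→φ1] = [72, 54, 72]
r3 m[cld→φ2] = [72, 24, 32]
r3 m[wind→φ2] = [1, 1, 1]
r3 m[fog→φ2] = [4, 8, 9]
r3 m[fog→φ3] = [8, 9, 9]
r3 m[snow→φ0] = [9, 6, 1]
r3 m[snow→φ4] = [8, 5, 8]
r3 m[rain→φ1] = [1, 1, 1]
r4 m[φ0→cld] = [72, 54, 30]
r4 m[φ0→snow] = [648, 180, 567]
r4 m[φ1→cld] = [9, 4, 4]
r4 m[φ1→rain] = [648, 216, 576]
r4 m[φ2→cld] = [81, 72, 81]
r4 m[φ2→wind] = [5832, 1440, 2592]
r4 m[φ2→fog] = [576, 360, 648]
r4 m[φ3→fog] = [4, 8, 9]
r4 m[φ4→snow] = [9, 6, 1]
r4 m[cld→φ0] = [729, 288, 324]
r4 m[cld→φ1] = [5832, 3888, 2430]
r4 m[cld→φ2] = [648, 216, 120]
r4 m[wind→φ2] = [1, 1, 1]
r4 m[fog→φ2] = [4, 8, 9]
r4 m[fog→φ3] = [576, 360, 648]
r4 m[snow→φ0] = [9, 6, 1]
r4 m[snow→φ4] = [648, 180, 567]
r4 m[rain→φ1] = [1, 1, 1]
r5 m[φ0→cld] = [72, 54, 30]
r5 m[φ0→snow] = [5832, 1620, 5103]
r5 m[φ1→cld] = [9, 4, 4]
r5 m[φ1→rain] = [52488, 17496, 46656]
r5 m[φ2→cld] = [81, 72, 81]
r5 m[φ2→wind] = [52488, 12960, 20736]
r5 m[φ2→fog] = [5184, 3240, 5832]
r5 m[φ3→fog] = [4, 8, 9]
r5 m[φ4→snow] = [9, 6, 1]
r5 m[cld→φ0] = [729, 288, 324]
r5 m[cld→φ1] = [5832, 3888, 2430]
r5 m[cld→φ2] = [648, 216, 120]
r5 m[wind→φ2] = [1, 1, 1]
r5 m[fog→φ2] = [4, 8, 9]
r5 m[fog→φ3] = [576, 360, 648]
r5 m[snow→φ0] = [9, 6, 1]
r5 m[snow→φ4] = [648, 180, 567]
r5 m[rain→φ1] = [1, 1, 1]
r6 m[φ0→cld] = [72, 54, 30]
r6 m[φ0→snow] = [5832, 1620, 5103]
r6 m[φ1→cld] = [9, 4, 4]
r6 m[φ1→rain] = [52488, 17496, 46656]
r6 m[φ2→cld] = [81, 72, 81]
r6 m[φ2→wind] = [52488, 12960, 20736]
r6 m[φ2→fog] = [5184, 3240, 5832]
r6 m[φ3→fog] = [4, 8, 9]
r6 m[φ4→snow] = [9, 6, 1]
r6 m[cld→φ0] = [729, 288, 324]
r6 m[cld→φ1] = [5832, 3888, 2430]
r6 m[cld→φ2] = [648, 216, 120]
r6 m[wind→φ2] = [1, 1, 1]
r6 m[fog→φ2] = [4, 8, 9]
r6 m[fog→φ3] = [5184, 3240, 5832]
r6 m[snow→φ0] = [9, 6, 1]
r6 m[snow→φ4] = [5832, 1620, 5103]
r6 m[rain→φ1] = [1, 1, 1]
r7 m[φ0→cld] = [72, 54, 30]
r7 m[φ0→snow] = [5832, 1620, 5103]
r7 m[φ1→cld] = [9, 4, 4]
r7 m[φ1→rain] = [52488, 17496, 46656]
r7 m[φ2→cld] = [81, 72, 81]
r7 m[φ2→wind] = [52488, 12960, 20736]
r7 m[φ2→fog] = [5184, 3240, 5832]
r7 m[φ3→fog] = [4, 8, 9]
r7 m[φ4→snow] = [9, 6, 1]
r7 m[cld→φ0] = [729, 288, 324]
r7 m[cld→φ1] = [5832, 3888, 2430]
r7 m[cld→φ2] = [648, 216, 120]
r7 m[wind→φ2] = [1, 1, 1]
r7 m[fog→φ2] = [4, 8, 9]
r7 m[fog→φ3] = [5184, 3240, 5832]
r7 m[snow→φ0] = [9, 6, 1]
r7 m[snow→φ4] = [5832, 1620, 5103]
r7 m[rain→φ1] = [1, 1, 1]
fixed point reached at round 7
traceback from cld: (cld=0, wind=0, fog=2, snow=0, rain=0), score=52488

assignment: (cld=0, wind=0, fog=2, snow=0, rain=0); score = 52488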